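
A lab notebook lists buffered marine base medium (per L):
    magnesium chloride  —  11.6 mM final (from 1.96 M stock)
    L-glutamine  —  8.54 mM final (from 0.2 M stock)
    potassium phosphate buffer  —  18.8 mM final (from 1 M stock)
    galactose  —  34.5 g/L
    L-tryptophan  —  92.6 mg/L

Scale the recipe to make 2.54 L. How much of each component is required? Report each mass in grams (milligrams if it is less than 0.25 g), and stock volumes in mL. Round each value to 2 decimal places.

Scale factor relative to 1 L: 2.54.
magnesium chloride: V = C2·V2/C1 = 11.6 mM × 2540 mL ÷ 1960 mM = 15.03 mL
L-glutamine: dilute stock: 8.54 mM × 2540 mL ÷ 200 mM = 108.46 mL
potassium phosphate buffer: V = C2·V2/C1 = 18.8 mM × 2540 mL ÷ 1000 mM = 47.75 mL
galactose: 34.5 g/L × 2.54 L = 87.63 g
L-tryptophan: 92.6 mg/L × 2.54 L = 235.20 mg

magnesium chloride 15.03 mL; L-glutamine 108.46 mL; potassium phosphate buffer 47.75 mL; galactose 87.63 g; L-tryptophan 235.20 mg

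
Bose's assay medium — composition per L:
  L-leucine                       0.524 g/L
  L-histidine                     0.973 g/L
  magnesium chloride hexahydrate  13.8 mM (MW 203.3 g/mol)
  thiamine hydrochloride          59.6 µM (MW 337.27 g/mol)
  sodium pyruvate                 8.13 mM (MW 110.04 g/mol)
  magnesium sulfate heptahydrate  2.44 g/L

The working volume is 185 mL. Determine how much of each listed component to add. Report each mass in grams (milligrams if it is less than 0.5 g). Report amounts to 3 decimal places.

Target volume = 185 mL = 0.185 L.
L-leucine: 0.524 g/L × 0.185 L = 0.09694 g = 96.940 mg
L-histidine: 0.973 g/L × 0.185 L = 0.180005 g = 180.005 mg
magnesium chloride hexahydrate: 13.8 mmol/L × 203.3 g/mol × 0.185 L ÷ 1000 = 0.519 g
thiamine hydrochloride: 59.6 µmol/L × 337.27 g/mol × 0.185 L ÷ 1000 = 3.719 mg
sodium pyruvate: 8.13 mmol/L × 110.04 mg/mmol × 0.185 L = 165.506 mg
magnesium sulfate heptahydrate: 2.44 g/L × 0.185 L = 0.4514 g = 451.400 mg

L-leucine 96.940 mg; L-histidine 180.005 mg; magnesium chloride hexahydrate 0.519 g; thiamine hydrochloride 3.719 mg; sodium pyruvate 165.506 mg; magnesium sulfate heptahydrate 451.400 mg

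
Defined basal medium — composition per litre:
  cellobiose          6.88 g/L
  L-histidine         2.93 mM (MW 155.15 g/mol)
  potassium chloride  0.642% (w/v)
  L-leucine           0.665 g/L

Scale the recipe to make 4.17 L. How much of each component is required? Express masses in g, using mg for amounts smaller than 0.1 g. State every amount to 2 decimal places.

cellobiose 28.69 g; L-histidine 1.90 g; potassium chloride 26.77 g; L-leucine 2.77 g

Scale factor relative to 1 L: 4.17.
cellobiose: 6.88 g/L × 4.17 L = 28.69 g
L-histidine: 2.93 mmol/L × 155.15 g/mol × 4.17 L ÷ 1000 = 1.90 g
potassium chloride: 0.642% w/v = 6.42 g/L → 6.42 × 4.17 L = 26.77 g
L-leucine: 0.665 g/L × 4.17 L = 2.77 g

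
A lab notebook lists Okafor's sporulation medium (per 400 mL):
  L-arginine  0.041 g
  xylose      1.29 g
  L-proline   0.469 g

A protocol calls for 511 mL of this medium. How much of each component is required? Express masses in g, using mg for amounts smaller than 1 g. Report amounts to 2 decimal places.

L-arginine 52.38 mg; xylose 1.65 g; L-proline 599.15 mg

Scale factor = 511 mL / 400 mL = 1.2775.
L-arginine: 0.041 g × (511 mL / 400 mL) = 0.0523775 g = 52.38 mg
xylose: 1.29 g × (511 mL / 400 mL) = 1.65 g
L-proline: 0.469 g × (511 mL / 400 mL) = 0.599148 g = 599.15 mg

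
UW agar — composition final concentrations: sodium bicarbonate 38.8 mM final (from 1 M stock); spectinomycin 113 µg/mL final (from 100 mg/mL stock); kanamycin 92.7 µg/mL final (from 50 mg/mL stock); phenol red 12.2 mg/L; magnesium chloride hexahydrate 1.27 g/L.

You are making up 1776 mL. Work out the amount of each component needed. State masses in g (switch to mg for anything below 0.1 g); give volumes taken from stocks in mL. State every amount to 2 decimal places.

sodium bicarbonate 68.91 mL; spectinomycin 2.01 mL; kanamycin 3.29 mL; phenol red 21.67 mg; magnesium chloride hexahydrate 2.26 g

Working volume: 1776 mL = 1.776 L.
sodium bicarbonate: C1V1 = C2V2 → 38.8 mM × 1776 mL ÷ 1000 mM = 68.91 mL
spectinomycin: V = C2·V2/C1 = 113 µg/mL × 1776 mL ÷ 100000 µg/mL = 2.01 mL
kanamycin: C1V1 = C2V2 → 92.7 µg/mL × 1776 mL ÷ 50000 µg/mL = 3.29 mL
phenol red: 12.2 mg/L × 1.776 L = 21.67 mg
magnesium chloride hexahydrate: 1.27 g/L × 1.776 L = 2.26 g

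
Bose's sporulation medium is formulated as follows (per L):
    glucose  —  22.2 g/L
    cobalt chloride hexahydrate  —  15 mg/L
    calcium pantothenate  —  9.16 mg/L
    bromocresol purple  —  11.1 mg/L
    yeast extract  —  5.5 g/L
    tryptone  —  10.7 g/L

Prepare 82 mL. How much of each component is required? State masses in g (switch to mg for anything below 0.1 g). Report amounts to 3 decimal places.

Scale factor relative to 1 L: 0.082.
glucose: 22.2 g/L × 0.082 L = 1.820 g
cobalt chloride hexahydrate: 15 mg/L × 0.082 L = 1.230 mg
calcium pantothenate: 9.16 mg/L × 0.082 L = 0.751 mg
bromocresol purple: 11.1 mg/L × 0.082 L = 0.910 mg
yeast extract: 5.5 g/L × 0.082 L = 0.451 g
tryptone: 10.7 g/L × 0.082 L = 0.877 g

glucose 1.820 g; cobalt chloride hexahydrate 1.230 mg; calcium pantothenate 0.751 mg; bromocresol purple 0.910 mg; yeast extract 0.451 g; tryptone 0.877 g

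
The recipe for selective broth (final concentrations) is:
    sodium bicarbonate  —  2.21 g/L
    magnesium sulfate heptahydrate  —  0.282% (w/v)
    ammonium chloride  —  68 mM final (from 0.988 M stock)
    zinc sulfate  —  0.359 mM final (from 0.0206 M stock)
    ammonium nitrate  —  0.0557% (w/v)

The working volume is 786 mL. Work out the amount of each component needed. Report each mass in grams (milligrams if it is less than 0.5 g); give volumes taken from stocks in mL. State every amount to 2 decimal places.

Target volume = 786 mL = 0.786 L.
sodium bicarbonate: 2.21 g/L × 0.786 L = 1.74 g
magnesium sulfate heptahydrate: 0.282 g per 100 mL × 786 mL ÷ 100 = 2.22 g
ammonium chloride: C1V1 = C2V2 → 68 mM × 786 mL ÷ 988 mM = 54.10 mL
zinc sulfate: V = C2·V2/C1 = 0.359 mM × 786 mL ÷ 20.6 mM = 13.70 mL
ammonium nitrate: 0.0557 g per 100 mL × 786 mL ÷ 100 = 0.437802 g = 437.80 mg

sodium bicarbonate 1.74 g; magnesium sulfate heptahydrate 2.22 g; ammonium chloride 54.10 mL; zinc sulfate 13.70 mL; ammonium nitrate 437.80 mg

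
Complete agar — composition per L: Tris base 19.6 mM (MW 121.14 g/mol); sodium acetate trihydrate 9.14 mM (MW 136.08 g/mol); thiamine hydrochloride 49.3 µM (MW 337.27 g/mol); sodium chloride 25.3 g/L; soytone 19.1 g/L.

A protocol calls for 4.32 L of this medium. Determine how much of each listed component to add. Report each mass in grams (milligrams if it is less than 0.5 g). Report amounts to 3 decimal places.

Working volume: 4.32 L.
Tris base: 19.6 mmol/L × 121.14 g/mol × 4.32 L ÷ 1000 = 10.257 g
sodium acetate trihydrate: 9.14 mmol/L × 136.08 g/mol × 4.32 L ÷ 1000 = 5.373 g
thiamine hydrochloride: 49.3 µmol/L × 337.27 g/mol × 4.32 L ÷ 1000 = 71.830 mg
sodium chloride: 25.3 g/L × 4.32 L = 109.296 g
soytone: 19.1 g/L × 4.32 L = 82.512 g

Tris base 10.257 g; sodium acetate trihydrate 5.373 g; thiamine hydrochloride 71.830 mg; sodium chloride 109.296 g; soytone 82.512 g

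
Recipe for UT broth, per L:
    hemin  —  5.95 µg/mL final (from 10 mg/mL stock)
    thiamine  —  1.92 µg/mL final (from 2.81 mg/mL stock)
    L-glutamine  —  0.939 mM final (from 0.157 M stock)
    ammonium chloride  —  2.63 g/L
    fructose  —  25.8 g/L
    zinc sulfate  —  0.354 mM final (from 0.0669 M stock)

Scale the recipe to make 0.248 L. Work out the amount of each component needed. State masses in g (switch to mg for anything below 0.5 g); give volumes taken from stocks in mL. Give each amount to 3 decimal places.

hemin 0.148 mL; thiamine 0.169 mL; L-glutamine 1.483 mL; ammonium chloride 0.652 g; fructose 6.398 g; zinc sulfate 1.312 mL

Scale factor relative to 1 L: 0.248.
hemin: dilute stock: 5.95 µg/mL × 248 mL ÷ 10000 µg/mL = 0.148 mL
thiamine: V = C2·V2/C1 = 1.92 µg/mL × 248 mL ÷ 2810 µg/mL = 0.169 mL
L-glutamine: C1V1 = C2V2 → 0.939 mM × 248 mL ÷ 157 mM = 1.483 mL
ammonium chloride: 2.63 g/L × 0.248 L = 0.652 g
fructose: 25.8 g/L × 0.248 L = 6.398 g
zinc sulfate: dilute stock: 0.354 mM × 248 mL ÷ 66.9 mM = 1.312 mL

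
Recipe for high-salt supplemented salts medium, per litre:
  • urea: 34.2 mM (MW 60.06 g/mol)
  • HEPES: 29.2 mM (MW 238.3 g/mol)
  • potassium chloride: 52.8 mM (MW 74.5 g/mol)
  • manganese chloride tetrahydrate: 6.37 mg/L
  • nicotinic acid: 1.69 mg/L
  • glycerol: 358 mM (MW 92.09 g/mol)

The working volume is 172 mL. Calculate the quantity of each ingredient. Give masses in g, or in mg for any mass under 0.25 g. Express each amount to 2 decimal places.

Working volume: 172 mL = 0.172 L.
urea: 34.2 mmol/L × 60.06 g/mol × 0.172 L ÷ 1000 = 0.35 g
HEPES: 29.2 mmol/L × 238.3 g/mol × 0.172 L ÷ 1000 = 1.20 g
potassium chloride: 52.8 mmol/L × 74.5 g/mol × 0.172 L ÷ 1000 = 0.68 g
manganese chloride tetrahydrate: 6.37 mg/L × 0.172 L = 1.10 mg
nicotinic acid: 1.69 mg/L × 0.172 L = 0.29 mg
glycerol: 358 mmol/L × 92.09 g/mol × 0.172 L ÷ 1000 = 5.67 g

urea 0.35 g; HEPES 1.20 g; potassium chloride 0.68 g; manganese chloride tetrahydrate 1.10 mg; nicotinic acid 0.29 mg; glycerol 5.67 g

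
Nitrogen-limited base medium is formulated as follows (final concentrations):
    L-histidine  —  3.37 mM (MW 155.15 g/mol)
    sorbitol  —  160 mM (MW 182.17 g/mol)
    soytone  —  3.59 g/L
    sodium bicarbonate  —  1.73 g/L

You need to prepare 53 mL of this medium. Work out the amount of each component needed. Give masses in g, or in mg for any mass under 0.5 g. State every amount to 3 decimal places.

Scale factor relative to 1 L: 0.053.
L-histidine: 3.37 mmol/L × 155.15 mg/mmol × 0.053 L = 27.711 mg
sorbitol: 160 mmol/L × 182.17 g/mol × 0.053 L ÷ 1000 = 1.545 g
soytone: 3.59 g/L × 0.053 L = 0.19027 g = 190.270 mg
sodium bicarbonate: 1.73 g/L × 0.053 L = 0.09169 g = 91.690 mg

L-histidine 27.711 mg; sorbitol 1.545 g; soytone 190.270 mg; sodium bicarbonate 91.690 mg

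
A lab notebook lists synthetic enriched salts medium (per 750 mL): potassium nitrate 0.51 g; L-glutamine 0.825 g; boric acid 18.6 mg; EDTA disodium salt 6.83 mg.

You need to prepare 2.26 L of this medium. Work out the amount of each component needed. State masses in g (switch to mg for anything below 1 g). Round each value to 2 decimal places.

potassium nitrate 1.54 g; L-glutamine 2.49 g; boric acid 56.05 mg; EDTA disodium salt 20.58 mg

Scale factor = 2260 mL / 750 mL = 3.01333.
potassium nitrate: 0.51 g × (2260 mL / 750 mL) = 1.54 g
L-glutamine: 0.825 g × (2260 mL / 750 mL) = 2.49 g
boric acid: 18.6 mg × (2260 mL / 750 mL) = 56.05 mg
EDTA disodium salt: 6.83 mg × (2260 mL / 750 mL) = 20.58 mg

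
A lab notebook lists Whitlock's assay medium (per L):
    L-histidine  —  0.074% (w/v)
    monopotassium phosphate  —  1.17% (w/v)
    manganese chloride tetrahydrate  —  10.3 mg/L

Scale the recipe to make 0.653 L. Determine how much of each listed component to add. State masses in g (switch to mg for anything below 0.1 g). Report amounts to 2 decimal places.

Scale factor relative to 1 L: 0.653.
L-histidine: 0.074 g per 100 mL × 653 mL ÷ 100 = 0.48 g
monopotassium phosphate: 1.17 g per 100 mL × 653 mL ÷ 100 = 7.64 g
manganese chloride tetrahydrate: 10.3 mg/L × 0.653 L = 6.73 mg

L-histidine 0.48 g; monopotassium phosphate 7.64 g; manganese chloride tetrahydrate 6.73 mg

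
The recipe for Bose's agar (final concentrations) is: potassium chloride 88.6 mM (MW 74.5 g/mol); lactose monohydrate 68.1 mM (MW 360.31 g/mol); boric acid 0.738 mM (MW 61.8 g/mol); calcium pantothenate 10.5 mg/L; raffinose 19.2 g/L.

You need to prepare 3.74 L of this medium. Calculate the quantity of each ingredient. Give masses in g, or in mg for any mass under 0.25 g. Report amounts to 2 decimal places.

potassium chloride 24.69 g; lactose monohydrate 91.77 g; boric acid 170.58 mg; calcium pantothenate 39.27 mg; raffinose 71.81 g

Working volume: 3.74 L.
potassium chloride: 88.6 mmol/L × 74.5 g/mol × 3.74 L ÷ 1000 = 24.69 g
lactose monohydrate: 68.1 mmol/L × 360.31 g/mol × 3.74 L ÷ 1000 = 91.77 g
boric acid: 0.738 mmol/L × 61.8 mg/mmol × 3.74 L = 170.58 mg
calcium pantothenate: 10.5 mg/L × 3.74 L = 39.27 mg
raffinose: 19.2 g/L × 3.74 L = 71.81 g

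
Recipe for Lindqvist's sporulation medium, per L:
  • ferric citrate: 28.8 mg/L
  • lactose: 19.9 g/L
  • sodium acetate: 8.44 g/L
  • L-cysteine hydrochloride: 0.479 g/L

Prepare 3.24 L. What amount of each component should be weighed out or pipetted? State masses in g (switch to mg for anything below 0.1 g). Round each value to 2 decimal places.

Working volume: 3.24 L.
ferric citrate: 28.8 mg/L × 3.24 L = 93.31 mg
lactose: 19.9 g/L × 3.24 L = 64.48 g
sodium acetate: 8.44 g/L × 3.24 L = 27.35 g
L-cysteine hydrochloride: 0.479 g/L × 3.24 L = 1.55 g

ferric citrate 93.31 mg; lactose 64.48 g; sodium acetate 27.35 g; L-cysteine hydrochloride 1.55 g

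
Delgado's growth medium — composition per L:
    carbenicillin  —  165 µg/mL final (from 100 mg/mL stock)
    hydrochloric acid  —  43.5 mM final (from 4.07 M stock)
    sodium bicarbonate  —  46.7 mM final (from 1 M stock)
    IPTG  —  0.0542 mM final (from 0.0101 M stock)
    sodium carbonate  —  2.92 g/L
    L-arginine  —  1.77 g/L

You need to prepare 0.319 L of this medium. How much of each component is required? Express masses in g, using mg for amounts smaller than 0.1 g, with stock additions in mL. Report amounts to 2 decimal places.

carbenicillin 0.53 mL; hydrochloric acid 3.41 mL; sodium bicarbonate 14.90 mL; IPTG 1.71 mL; sodium carbonate 0.93 g; L-arginine 0.56 g

Working volume: 0.319 L.
carbenicillin: C1V1 = C2V2 → 165 µg/mL × 319 mL ÷ 100000 µg/mL = 0.53 mL
hydrochloric acid: V = C2·V2/C1 = 43.5 mM × 319 mL ÷ 4070 mM = 3.41 mL
sodium bicarbonate: C1V1 = C2V2 → 46.7 mM × 319 mL ÷ 1000 mM = 14.90 mL
IPTG: dilute stock: 0.0542 mM × 319 mL ÷ 10.1 mM = 1.71 mL
sodium carbonate: 2.92 g/L × 0.319 L = 0.93 g
L-arginine: 1.77 g/L × 0.319 L = 0.56 g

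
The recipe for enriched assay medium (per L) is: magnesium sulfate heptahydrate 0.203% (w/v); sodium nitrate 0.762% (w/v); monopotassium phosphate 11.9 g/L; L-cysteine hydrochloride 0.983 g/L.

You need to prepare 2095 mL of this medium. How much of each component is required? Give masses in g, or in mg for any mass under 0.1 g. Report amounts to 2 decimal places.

Scale factor relative to 1 L: 2.095.
magnesium sulfate heptahydrate: 0.203% w/v = 2.03 g/L → 2.03 × 2.095 L = 4.25 g
sodium nitrate: 0.762 g per 100 mL × 2095 mL ÷ 100 = 15.96 g
monopotassium phosphate: 11.9 g/L × 2.095 L = 24.93 g
L-cysteine hydrochloride: 0.983 g/L × 2.095 L = 2.06 g

magnesium sulfate heptahydrate 4.25 g; sodium nitrate 15.96 g; monopotassium phosphate 24.93 g; L-cysteine hydrochloride 2.06 g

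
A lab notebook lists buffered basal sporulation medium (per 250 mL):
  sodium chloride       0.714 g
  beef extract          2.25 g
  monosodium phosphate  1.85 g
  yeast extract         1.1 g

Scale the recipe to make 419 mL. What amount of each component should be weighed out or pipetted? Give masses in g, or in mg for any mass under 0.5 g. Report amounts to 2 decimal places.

sodium chloride 1.20 g; beef extract 3.77 g; monosodium phosphate 3.10 g; yeast extract 1.84 g

Scale factor = 419 mL / 250 mL = 1.676.
sodium chloride: 0.714 g × (419 mL / 250 mL) = 1.20 g
beef extract: 2.25 g × (419 mL / 250 mL) = 3.77 g
monosodium phosphate: 1.85 g × (419 mL / 250 mL) = 3.10 g
yeast extract: 1.1 g × (419 mL / 250 mL) = 1.84 g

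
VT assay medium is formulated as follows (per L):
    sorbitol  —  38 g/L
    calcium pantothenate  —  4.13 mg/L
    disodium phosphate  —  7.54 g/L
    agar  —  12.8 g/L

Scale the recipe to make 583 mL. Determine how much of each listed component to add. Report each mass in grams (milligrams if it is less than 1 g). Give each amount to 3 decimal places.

sorbitol 22.154 g; calcium pantothenate 2.408 mg; disodium phosphate 4.396 g; agar 7.462 g

Scale factor relative to 1 L: 0.583.
sorbitol: 38 g/L × 0.583 L = 22.154 g
calcium pantothenate: 4.13 mg/L × 0.583 L = 2.408 mg
disodium phosphate: 7.54 g/L × 0.583 L = 4.396 g
agar: 12.8 g/L × 0.583 L = 7.462 g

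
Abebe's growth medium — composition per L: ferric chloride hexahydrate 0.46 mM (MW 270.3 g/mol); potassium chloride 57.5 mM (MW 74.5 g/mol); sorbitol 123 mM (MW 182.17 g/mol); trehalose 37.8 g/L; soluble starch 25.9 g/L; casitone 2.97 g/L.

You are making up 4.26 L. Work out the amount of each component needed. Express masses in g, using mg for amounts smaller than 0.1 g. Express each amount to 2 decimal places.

Scale factor relative to 1 L: 4.26.
ferric chloride hexahydrate: 0.46 mmol/L × 270.3 g/mol × 4.26 L ÷ 1000 = 0.53 g
potassium chloride: 57.5 mmol/L × 74.5 g/mol × 4.26 L ÷ 1000 = 18.25 g
sorbitol: 123 mmol/L × 182.17 g/mol × 4.26 L ÷ 1000 = 95.45 g
trehalose: 37.8 g/L × 4.26 L = 161.03 g
soluble starch: 25.9 g/L × 4.26 L = 110.33 g
casitone: 2.97 g/L × 4.26 L = 12.65 g

ferric chloride hexahydrate 0.53 g; potassium chloride 18.25 g; sorbitol 95.45 g; trehalose 161.03 g; soluble starch 110.33 g; casitone 12.65 g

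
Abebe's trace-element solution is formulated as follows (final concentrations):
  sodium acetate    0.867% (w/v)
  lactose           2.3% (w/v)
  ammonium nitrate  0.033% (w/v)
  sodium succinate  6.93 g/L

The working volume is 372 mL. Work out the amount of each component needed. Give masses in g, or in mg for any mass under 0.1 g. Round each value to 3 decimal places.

Target volume = 372 mL = 0.372 L.
sodium acetate: 0.867% w/v = 8.67 g/L → 8.67 × 0.372 L = 3.225 g
lactose: 2.3 g per 100 mL × 372 mL ÷ 100 = 8.556 g
ammonium nitrate: 0.033 g per 100 mL × 372 mL ÷ 100 = 0.123 g
sodium succinate: 6.93 g/L × 0.372 L = 2.578 g

sodium acetate 3.225 g; lactose 8.556 g; ammonium nitrate 0.123 g; sodium succinate 2.578 g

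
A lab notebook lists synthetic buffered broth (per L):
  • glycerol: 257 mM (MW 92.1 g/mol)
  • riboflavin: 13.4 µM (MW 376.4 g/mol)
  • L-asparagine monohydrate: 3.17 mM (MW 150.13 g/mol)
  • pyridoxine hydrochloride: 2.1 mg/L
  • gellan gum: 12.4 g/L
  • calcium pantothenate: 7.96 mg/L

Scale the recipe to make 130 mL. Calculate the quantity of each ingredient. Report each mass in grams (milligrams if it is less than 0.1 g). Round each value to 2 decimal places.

glycerol 3.08 g; riboflavin 0.66 mg; L-asparagine monohydrate 61.87 mg; pyridoxine hydrochloride 0.27 mg; gellan gum 1.61 g; calcium pantothenate 1.03 mg

Target volume = 130 mL = 0.13 L.
glycerol: 257 mmol/L × 92.1 g/mol × 0.13 L ÷ 1000 = 3.08 g
riboflavin: 13.4 µmol/L × 376.4 g/mol × 0.13 L ÷ 1000 = 0.66 mg
L-asparagine monohydrate: 3.17 mmol/L × 150.13 mg/mmol × 0.13 L = 61.87 mg
pyridoxine hydrochloride: 2.1 mg/L × 0.13 L = 0.27 mg
gellan gum: 12.4 g/L × 0.13 L = 1.61 g
calcium pantothenate: 7.96 mg/L × 0.13 L = 1.03 mg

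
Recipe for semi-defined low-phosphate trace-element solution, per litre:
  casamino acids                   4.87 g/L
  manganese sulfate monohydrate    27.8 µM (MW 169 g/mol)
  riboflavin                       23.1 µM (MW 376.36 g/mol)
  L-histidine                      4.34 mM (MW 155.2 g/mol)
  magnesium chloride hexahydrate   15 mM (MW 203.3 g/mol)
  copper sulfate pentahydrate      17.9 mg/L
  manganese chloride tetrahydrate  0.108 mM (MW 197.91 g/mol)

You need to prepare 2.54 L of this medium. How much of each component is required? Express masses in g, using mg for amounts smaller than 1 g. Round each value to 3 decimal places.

Working volume: 2.54 L.
casamino acids: 4.87 g/L × 2.54 L = 12.370 g
manganese sulfate monohydrate: 27.8 µmol/L × 169 g/mol × 2.54 L ÷ 1000 = 11.933 mg
riboflavin: 23.1 µmol/L × 376.36 g/mol × 2.54 L ÷ 1000 = 22.083 mg
L-histidine: 4.34 mmol/L × 155.2 g/mol × 2.54 L ÷ 1000 = 1.711 g
magnesium chloride hexahydrate: 15 mmol/L × 203.3 g/mol × 2.54 L ÷ 1000 = 7.746 g
copper sulfate pentahydrate: 17.9 mg/L × 2.54 L = 45.466 mg
manganese chloride tetrahydrate: 0.108 mmol/L × 197.91 mg/mmol × 2.54 L = 54.291 mg

casamino acids 12.370 g; manganese sulfate monohydrate 11.933 mg; riboflavin 22.083 mg; L-histidine 1.711 g; magnesium chloride hexahydrate 7.746 g; copper sulfate pentahydrate 45.466 mg; manganese chloride tetrahydrate 54.291 mg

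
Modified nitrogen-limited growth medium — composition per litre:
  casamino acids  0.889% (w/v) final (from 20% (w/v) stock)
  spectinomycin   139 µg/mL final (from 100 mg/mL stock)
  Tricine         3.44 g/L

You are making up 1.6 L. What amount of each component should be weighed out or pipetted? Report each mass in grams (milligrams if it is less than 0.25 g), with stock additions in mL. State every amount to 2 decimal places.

Scale factor relative to 1 L: 1.6.
casamino acids: V = C2·V2/C1 = 0.889% ÷ 20% × 1600 mL = 71.12 mL
spectinomycin: C1V1 = C2V2 → 139 µg/mL × 1600 mL ÷ 100000 µg/mL = 2.22 mL
Tricine: 3.44 g/L × 1.6 L = 5.50 g

casamino acids 71.12 mL; spectinomycin 2.22 mL; Tricine 5.50 g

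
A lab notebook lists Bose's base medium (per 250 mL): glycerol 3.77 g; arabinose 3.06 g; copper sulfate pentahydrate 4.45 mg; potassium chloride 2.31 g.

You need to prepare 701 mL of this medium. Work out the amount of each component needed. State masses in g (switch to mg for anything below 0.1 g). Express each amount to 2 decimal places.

Scale factor = 701 mL / 250 mL = 2.804.
glycerol: 3.77 g × (701 mL / 250 mL) = 10.57 g
arabinose: 3.06 g × (701 mL / 250 mL) = 8.58 g
copper sulfate pentahydrate: 4.45 mg × (701 mL / 250 mL) = 12.48 mg
potassium chloride: 2.31 g × (701 mL / 250 mL) = 6.48 g

glycerol 10.57 g; arabinose 8.58 g; copper sulfate pentahydrate 12.48 mg; potassium chloride 6.48 g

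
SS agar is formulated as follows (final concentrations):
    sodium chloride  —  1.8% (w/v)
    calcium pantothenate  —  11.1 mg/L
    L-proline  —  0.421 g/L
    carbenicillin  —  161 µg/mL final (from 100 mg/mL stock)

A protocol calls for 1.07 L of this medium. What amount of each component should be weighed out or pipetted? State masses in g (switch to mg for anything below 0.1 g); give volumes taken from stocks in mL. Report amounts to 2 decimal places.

Scale factor relative to 1 L: 1.07.
sodium chloride: 1.8% w/v = 18 g/L → 18 × 1.07 L = 19.26 g
calcium pantothenate: 11.1 mg/L × 1.07 L = 11.88 mg
L-proline: 0.421 g/L × 1.07 L = 0.45 g
carbenicillin: dilute stock: 161 µg/mL × 1070 mL ÷ 100000 µg/mL = 1.72 mL

sodium chloride 19.26 g; calcium pantothenate 11.88 mg; L-proline 0.45 g; carbenicillin 1.72 mL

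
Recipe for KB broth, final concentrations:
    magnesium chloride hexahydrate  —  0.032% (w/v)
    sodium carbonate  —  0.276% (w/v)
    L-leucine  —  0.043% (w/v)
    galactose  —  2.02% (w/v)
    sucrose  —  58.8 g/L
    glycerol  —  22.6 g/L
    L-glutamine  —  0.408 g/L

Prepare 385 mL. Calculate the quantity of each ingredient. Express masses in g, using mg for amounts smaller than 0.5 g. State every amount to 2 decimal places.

Working volume: 385 mL = 0.385 L.
magnesium chloride hexahydrate: 0.032% w/v = 0.32 g/L → 0.32 × 0.385 L = 0.1232 g = 123.20 mg
sodium carbonate: 0.276% w/v = 2.76 g/L → 2.76 × 0.385 L = 1.06 g
L-leucine: 0.043% w/v = 0.43 g/L → 0.43 × 0.385 L = 0.16555 g = 165.55 mg
galactose: 2.02% w/v = 20.2 g/L → 20.2 × 0.385 L = 7.78 g
sucrose: 58.8 g/L × 0.385 L = 22.64 g
glycerol: 22.6 g/L × 0.385 L = 8.70 g
L-glutamine: 0.408 g/L × 0.385 L = 0.15708 g = 157.08 mg

magnesium chloride hexahydrate 123.20 mg; sodium carbonate 1.06 g; L-leucine 165.55 mg; galactose 7.78 g; sucrose 22.64 g; glycerol 8.70 g; L-glutamine 157.08 mg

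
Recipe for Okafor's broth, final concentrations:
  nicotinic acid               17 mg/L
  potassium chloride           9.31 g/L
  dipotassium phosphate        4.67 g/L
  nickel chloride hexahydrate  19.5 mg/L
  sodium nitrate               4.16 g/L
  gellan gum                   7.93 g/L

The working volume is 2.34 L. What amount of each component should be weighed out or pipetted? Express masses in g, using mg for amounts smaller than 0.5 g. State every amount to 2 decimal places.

Working volume: 2.34 L.
nicotinic acid: 17 mg/L × 2.34 L = 39.78 mg
potassium chloride: 9.31 g/L × 2.34 L = 21.79 g
dipotassium phosphate: 4.67 g/L × 2.34 L = 10.93 g
nickel chloride hexahydrate: 19.5 mg/L × 2.34 L = 45.63 mg
sodium nitrate: 4.16 g/L × 2.34 L = 9.73 g
gellan gum: 7.93 g/L × 2.34 L = 18.56 g

nicotinic acid 39.78 mg; potassium chloride 21.79 g; dipotassium phosphate 10.93 g; nickel chloride hexahydrate 45.63 mg; sodium nitrate 9.73 g; gellan gum 18.56 g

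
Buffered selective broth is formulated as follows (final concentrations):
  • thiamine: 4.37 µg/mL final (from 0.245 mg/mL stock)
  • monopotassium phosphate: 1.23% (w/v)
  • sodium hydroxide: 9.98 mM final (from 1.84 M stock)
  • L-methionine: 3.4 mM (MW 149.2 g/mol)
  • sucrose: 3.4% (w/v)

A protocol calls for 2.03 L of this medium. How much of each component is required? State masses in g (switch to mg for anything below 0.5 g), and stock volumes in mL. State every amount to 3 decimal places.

thiamine 36.209 mL; monopotassium phosphate 24.969 g; sodium hydroxide 11.011 mL; L-methionine 1.030 g; sucrose 69.020 g

Scale factor relative to 1 L: 2.03.
thiamine: C1V1 = C2V2 → 4.37 µg/mL × 2030 mL ÷ 245 µg/mL = 36.209 mL
monopotassium phosphate: 1.23% w/v = 12.3 g/L → 12.3 × 2.03 L = 24.969 g
sodium hydroxide: V = C2·V2/C1 = 9.98 mM × 2030 mL ÷ 1840 mM = 11.011 mL
L-methionine: 3.4 mmol/L × 149.2 g/mol × 2.03 L ÷ 1000 = 1.030 g
sucrose: 3.4 g per 100 mL × 2030 mL ÷ 100 = 69.020 g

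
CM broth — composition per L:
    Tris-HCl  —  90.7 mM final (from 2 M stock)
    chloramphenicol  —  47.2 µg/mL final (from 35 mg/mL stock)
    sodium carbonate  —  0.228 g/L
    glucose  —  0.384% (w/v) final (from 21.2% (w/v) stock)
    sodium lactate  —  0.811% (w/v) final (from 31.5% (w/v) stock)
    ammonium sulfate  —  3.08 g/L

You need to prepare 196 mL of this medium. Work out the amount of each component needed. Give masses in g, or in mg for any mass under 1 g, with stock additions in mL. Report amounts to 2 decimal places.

Working volume: 196 mL = 0.196 L.
Tris-HCl: V = C2·V2/C1 = 90.7 mM × 196 mL ÷ 2000 mM = 8.89 mL
chloramphenicol: C1V1 = C2V2 → 47.2 µg/mL × 196 mL ÷ 35000 µg/mL = 0.26 mL
sodium carbonate: 0.228 g/L × 0.196 L = 0.044688 g = 44.69 mg
glucose: V = C2·V2/C1 = 0.384% ÷ 21.2% × 196 mL = 3.55 mL
sodium lactate: dilute stock: 0.811% ÷ 31.5% × 196 mL = 5.05 mL
ammonium sulfate: 3.08 g/L × 0.196 L = 0.60368 g = 603.68 mg

Tris-HCl 8.89 mL; chloramphenicol 0.26 mL; sodium carbonate 44.69 mg; glucose 3.55 mL; sodium lactate 5.05 mL; ammonium sulfate 603.68 mg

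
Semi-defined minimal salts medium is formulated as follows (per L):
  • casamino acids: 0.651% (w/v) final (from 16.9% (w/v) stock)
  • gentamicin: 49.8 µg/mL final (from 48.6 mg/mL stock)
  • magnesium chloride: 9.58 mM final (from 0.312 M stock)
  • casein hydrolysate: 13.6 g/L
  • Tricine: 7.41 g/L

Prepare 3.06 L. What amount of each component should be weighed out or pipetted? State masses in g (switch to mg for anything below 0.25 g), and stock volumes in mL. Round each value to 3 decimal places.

Working volume: 3.06 L.
casamino acids: V = C2·V2/C1 = 0.651% ÷ 16.9% × 3060 mL = 117.873 mL
gentamicin: dilute stock: 49.8 µg/mL × 3060 mL ÷ 48600 µg/mL = 3.136 mL
magnesium chloride: V = C2·V2/C1 = 9.58 mM × 3060 mL ÷ 312 mM = 93.958 mL
casein hydrolysate: 13.6 g/L × 3.06 L = 41.616 g
Tricine: 7.41 g/L × 3.06 L = 22.675 g

casamino acids 117.873 mL; gentamicin 3.136 mL; magnesium chloride 93.958 mL; casein hydrolysate 41.616 g; Tricine 22.675 g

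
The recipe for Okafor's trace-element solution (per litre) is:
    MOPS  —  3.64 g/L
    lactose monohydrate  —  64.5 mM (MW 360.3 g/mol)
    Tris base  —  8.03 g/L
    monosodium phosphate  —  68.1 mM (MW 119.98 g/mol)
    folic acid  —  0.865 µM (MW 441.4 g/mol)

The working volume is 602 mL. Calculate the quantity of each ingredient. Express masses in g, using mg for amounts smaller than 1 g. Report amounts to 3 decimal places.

Target volume = 602 mL = 0.602 L.
MOPS: 3.64 g/L × 0.602 L = 2.191 g
lactose monohydrate: 64.5 mmol/L × 360.3 g/mol × 0.602 L ÷ 1000 = 13.990 g
Tris base: 8.03 g/L × 0.602 L = 4.834 g
monosodium phosphate: 68.1 mmol/L × 119.98 g/mol × 0.602 L ÷ 1000 = 4.919 g
folic acid: 0.865 µmol/L × 441.4 g/mol × 0.602 L ÷ 1000 = 0.230 mg

MOPS 2.191 g; lactose monohydrate 13.990 g; Tris base 4.834 g; monosodium phosphate 4.919 g; folic acid 0.230 mg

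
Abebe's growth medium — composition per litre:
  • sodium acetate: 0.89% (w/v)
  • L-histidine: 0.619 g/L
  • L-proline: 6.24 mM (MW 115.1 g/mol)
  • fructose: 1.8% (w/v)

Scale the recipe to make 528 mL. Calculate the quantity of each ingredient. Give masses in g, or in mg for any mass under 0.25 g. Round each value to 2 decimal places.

sodium acetate 4.70 g; L-histidine 0.33 g; L-proline 0.38 g; fructose 9.50 g

Working volume: 528 mL = 0.528 L.
sodium acetate: 0.89% w/v = 8.9 g/L → 8.9 × 0.528 L = 4.70 g
L-histidine: 0.619 g/L × 0.528 L = 0.33 g
L-proline: 6.24 mmol/L × 115.1 g/mol × 0.528 L ÷ 1000 = 0.38 g
fructose: 1.8 g per 100 mL × 528 mL ÷ 100 = 9.50 g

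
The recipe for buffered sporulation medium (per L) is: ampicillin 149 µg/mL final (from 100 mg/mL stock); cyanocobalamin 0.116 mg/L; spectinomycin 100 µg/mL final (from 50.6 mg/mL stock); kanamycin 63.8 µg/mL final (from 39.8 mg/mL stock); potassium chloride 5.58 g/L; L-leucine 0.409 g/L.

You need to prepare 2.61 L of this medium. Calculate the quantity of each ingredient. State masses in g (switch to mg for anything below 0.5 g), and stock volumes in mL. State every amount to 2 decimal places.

Scale factor relative to 1 L: 2.61.
ampicillin: V = C2·V2/C1 = 149 µg/mL × 2610 mL ÷ 100000 µg/mL = 3.89 mL
cyanocobalamin: 0.116 mg/L × 2.61 L = 0.30 mg
spectinomycin: V = C2·V2/C1 = 100 µg/mL × 2610 mL ÷ 50600 µg/mL = 5.16 mL
kanamycin: C1V1 = C2V2 → 63.8 µg/mL × 2610 mL ÷ 39800 µg/mL = 4.18 mL
potassium chloride: 5.58 g/L × 2.61 L = 14.56 g
L-leucine: 0.409 g/L × 2.61 L = 1.07 g

ampicillin 3.89 mL; cyanocobalamin 0.30 mg; spectinomycin 5.16 mL; kanamycin 4.18 mL; potassium chloride 14.56 g; L-leucine 1.07 g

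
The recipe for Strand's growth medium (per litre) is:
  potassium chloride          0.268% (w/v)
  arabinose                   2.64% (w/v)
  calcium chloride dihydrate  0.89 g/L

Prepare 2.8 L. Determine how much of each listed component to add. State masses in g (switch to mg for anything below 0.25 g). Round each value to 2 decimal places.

potassium chloride 7.50 g; arabinose 73.92 g; calcium chloride dihydrate 2.49 g

Working volume: 2.8 L.
potassium chloride: 0.268 g per 100 mL × 2800 mL ÷ 100 = 7.50 g
arabinose: 2.64 g per 100 mL × 2800 mL ÷ 100 = 73.92 g
calcium chloride dihydrate: 0.89 g/L × 2.8 L = 2.49 g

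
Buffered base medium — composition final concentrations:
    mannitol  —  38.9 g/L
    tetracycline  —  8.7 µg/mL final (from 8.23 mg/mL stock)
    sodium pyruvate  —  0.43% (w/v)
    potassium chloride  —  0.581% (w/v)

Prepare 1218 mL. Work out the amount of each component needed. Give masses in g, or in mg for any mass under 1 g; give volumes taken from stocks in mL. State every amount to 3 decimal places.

mannitol 47.380 g; tetracycline 1.288 mL; sodium pyruvate 5.237 g; potassium chloride 7.077 g

Scale factor relative to 1 L: 1.218.
mannitol: 38.9 g/L × 1.218 L = 47.380 g
tetracycline: dilute stock: 8.7 µg/mL × 1218 mL ÷ 8230 µg/mL = 1.288 mL
sodium pyruvate: 0.43% w/v = 4.3 g/L → 4.3 × 1.218 L = 5.237 g
potassium chloride: 0.581 g per 100 mL × 1218 mL ÷ 100 = 7.077 g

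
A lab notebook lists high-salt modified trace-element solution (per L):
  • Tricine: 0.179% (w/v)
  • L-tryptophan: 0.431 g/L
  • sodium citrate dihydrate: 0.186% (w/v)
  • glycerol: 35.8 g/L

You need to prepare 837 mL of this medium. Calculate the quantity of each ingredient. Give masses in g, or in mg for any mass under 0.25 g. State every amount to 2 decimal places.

Working volume: 837 mL = 0.837 L.
Tricine: 0.179% w/v = 1.79 g/L → 1.79 × 0.837 L = 1.50 g
L-tryptophan: 0.431 g/L × 0.837 L = 0.36 g
sodium citrate dihydrate: 0.186 g per 100 mL × 837 mL ÷ 100 = 1.56 g
glycerol: 35.8 g/L × 0.837 L = 29.96 g

Tricine 1.50 g; L-tryptophan 0.36 g; sodium citrate dihydrate 1.56 g; glycerol 29.96 g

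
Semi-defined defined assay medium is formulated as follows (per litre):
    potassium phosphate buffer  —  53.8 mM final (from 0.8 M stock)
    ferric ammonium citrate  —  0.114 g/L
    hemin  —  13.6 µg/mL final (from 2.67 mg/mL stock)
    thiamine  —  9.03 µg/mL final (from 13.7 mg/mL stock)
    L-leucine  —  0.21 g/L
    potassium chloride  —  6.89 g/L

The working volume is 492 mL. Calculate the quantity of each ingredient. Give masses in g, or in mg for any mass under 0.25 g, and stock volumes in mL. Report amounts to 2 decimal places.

Working volume: 492 mL = 0.492 L.
potassium phosphate buffer: V = C2·V2/C1 = 53.8 mM × 492 mL ÷ 800 mM = 33.09 mL
ferric ammonium citrate: 0.114 g/L × 0.492 L = 0.056088 g = 56.09 mg
hemin: V = C2·V2/C1 = 13.6 µg/mL × 492 mL ÷ 2670 µg/mL = 2.51 mL
thiamine: C1V1 = C2V2 → 9.03 µg/mL × 492 mL ÷ 13700 µg/mL = 0.32 mL
L-leucine: 0.21 g/L × 0.492 L = 0.10332 g = 103.32 mg
potassium chloride: 6.89 g/L × 0.492 L = 3.39 g

potassium phosphate buffer 33.09 mL; ferric ammonium citrate 56.09 mg; hemin 2.51 mL; thiamine 0.32 mL; L-leucine 103.32 mg; potassium chloride 3.39 g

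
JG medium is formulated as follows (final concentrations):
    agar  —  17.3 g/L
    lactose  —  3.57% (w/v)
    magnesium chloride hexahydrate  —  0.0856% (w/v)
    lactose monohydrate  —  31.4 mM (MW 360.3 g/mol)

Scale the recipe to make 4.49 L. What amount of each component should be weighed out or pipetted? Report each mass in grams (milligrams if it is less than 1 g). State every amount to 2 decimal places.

agar 77.68 g; lactose 160.29 g; magnesium chloride hexahydrate 3.84 g; lactose monohydrate 50.80 g

Scale factor relative to 1 L: 4.49.
agar: 17.3 g/L × 4.49 L = 77.68 g
lactose: 3.57% w/v = 35.7 g/L → 35.7 × 4.49 L = 160.29 g
magnesium chloride hexahydrate: 0.0856% w/v = 0.856 g/L → 0.856 × 4.49 L = 3.84 g
lactose monohydrate: 31.4 mmol/L × 360.3 g/mol × 4.49 L ÷ 1000 = 50.80 g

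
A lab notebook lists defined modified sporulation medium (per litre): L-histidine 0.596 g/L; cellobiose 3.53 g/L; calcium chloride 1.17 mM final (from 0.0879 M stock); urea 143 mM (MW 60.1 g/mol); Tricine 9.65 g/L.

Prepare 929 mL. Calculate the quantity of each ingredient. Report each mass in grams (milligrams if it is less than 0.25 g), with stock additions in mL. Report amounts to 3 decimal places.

L-histidine 0.554 g; cellobiose 3.279 g; calcium chloride 12.366 mL; urea 7.984 g; Tricine 8.965 g

Scale factor relative to 1 L: 0.929.
L-histidine: 0.596 g/L × 0.929 L = 0.554 g
cellobiose: 3.53 g/L × 0.929 L = 3.279 g
calcium chloride: C1V1 = C2V2 → 1.17 mM × 929 mL ÷ 87.9 mM = 12.366 mL
urea: 143 mmol/L × 60.1 g/mol × 0.929 L ÷ 1000 = 7.984 g
Tricine: 9.65 g/L × 0.929 L = 8.965 g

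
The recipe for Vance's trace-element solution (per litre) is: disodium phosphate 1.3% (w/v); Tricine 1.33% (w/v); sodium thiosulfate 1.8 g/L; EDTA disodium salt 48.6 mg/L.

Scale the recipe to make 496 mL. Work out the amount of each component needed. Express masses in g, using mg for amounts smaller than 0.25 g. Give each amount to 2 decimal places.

disodium phosphate 6.45 g; Tricine 6.60 g; sodium thiosulfate 0.89 g; EDTA disodium salt 24.11 mg

Target volume = 496 mL = 0.496 L.
disodium phosphate: 1.3 g per 100 mL × 496 mL ÷ 100 = 6.45 g
Tricine: 1.33% w/v = 13.3 g/L → 13.3 × 0.496 L = 6.60 g
sodium thiosulfate: 1.8 g/L × 0.496 L = 0.89 g
EDTA disodium salt: 48.6 mg/L × 0.496 L = 24.11 mg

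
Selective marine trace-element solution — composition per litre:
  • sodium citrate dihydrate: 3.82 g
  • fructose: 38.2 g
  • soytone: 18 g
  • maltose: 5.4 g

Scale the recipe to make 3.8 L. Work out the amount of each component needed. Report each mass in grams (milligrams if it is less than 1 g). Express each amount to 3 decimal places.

sodium citrate dihydrate 14.516 g; fructose 145.160 g; soytone 68.400 g; maltose 20.520 g

Ratio of target to recipe volume: 3800 / 1000 = 3.8.
sodium citrate dihydrate: 3.82 g × (3800 mL / 1000 mL) = 14.516 g
fructose: 38.2 g × (3800 mL / 1000 mL) = 145.160 g
soytone: 18 g × (3800 mL / 1000 mL) = 68.400 g
maltose: 5.4 g × (3800 mL / 1000 mL) = 20.520 g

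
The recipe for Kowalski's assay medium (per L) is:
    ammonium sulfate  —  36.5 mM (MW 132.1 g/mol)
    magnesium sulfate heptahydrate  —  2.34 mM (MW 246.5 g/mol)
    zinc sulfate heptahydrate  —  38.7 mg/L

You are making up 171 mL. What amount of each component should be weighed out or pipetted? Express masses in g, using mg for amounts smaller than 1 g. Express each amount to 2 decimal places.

Scale factor relative to 1 L: 0.171.
ammonium sulfate: 36.5 mmol/L × 132.1 mg/mmol × 0.171 L = 824.50 mg
magnesium sulfate heptahydrate: 2.34 mmol/L × 246.5 mg/mmol × 0.171 L = 98.63 mg
zinc sulfate heptahydrate: 38.7 mg/L × 0.171 L = 6.62 mg

ammonium sulfate 824.50 mg; magnesium sulfate heptahydrate 98.63 mg; zinc sulfate heptahydrate 6.62 mg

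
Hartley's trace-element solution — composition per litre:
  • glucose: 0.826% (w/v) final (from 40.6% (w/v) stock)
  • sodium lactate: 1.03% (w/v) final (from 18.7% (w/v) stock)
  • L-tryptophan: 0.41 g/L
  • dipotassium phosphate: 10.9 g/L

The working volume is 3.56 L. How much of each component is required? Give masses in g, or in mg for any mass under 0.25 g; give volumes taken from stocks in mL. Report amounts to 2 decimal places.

Working volume: 3.56 L.
glucose: V = C2·V2/C1 = 0.826% ÷ 40.6% × 3560 mL = 72.43 mL
sodium lactate: V = C2·V2/C1 = 1.03% ÷ 18.7% × 3560 mL = 196.09 mL
L-tryptophan: 0.41 g/L × 3.56 L = 1.46 g
dipotassium phosphate: 10.9 g/L × 3.56 L = 38.80 g

glucose 72.43 mL; sodium lactate 196.09 mL; L-tryptophan 1.46 g; dipotassium phosphate 38.80 g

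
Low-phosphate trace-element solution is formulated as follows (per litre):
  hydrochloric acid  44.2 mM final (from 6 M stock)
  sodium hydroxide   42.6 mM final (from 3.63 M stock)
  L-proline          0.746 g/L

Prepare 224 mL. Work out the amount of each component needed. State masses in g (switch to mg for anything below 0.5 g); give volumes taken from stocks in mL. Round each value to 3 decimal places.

hydrochloric acid 1.650 mL; sodium hydroxide 2.629 mL; L-proline 167.104 mg

Working volume: 224 mL = 0.224 L.
hydrochloric acid: dilute stock: 44.2 mM × 224 mL ÷ 6000 mM = 1.650 mL
sodium hydroxide: V = C2·V2/C1 = 42.6 mM × 224 mL ÷ 3630 mM = 2.629 mL
L-proline: 0.746 g/L × 0.224 L = 0.167104 g = 167.104 mg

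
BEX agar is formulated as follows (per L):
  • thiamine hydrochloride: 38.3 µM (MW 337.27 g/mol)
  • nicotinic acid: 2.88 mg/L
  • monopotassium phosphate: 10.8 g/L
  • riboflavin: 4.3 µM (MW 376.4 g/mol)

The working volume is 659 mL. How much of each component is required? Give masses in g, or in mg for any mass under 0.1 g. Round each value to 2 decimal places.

thiamine hydrochloride 8.51 mg; nicotinic acid 1.90 mg; monopotassium phosphate 7.12 g; riboflavin 1.07 mg

Scale factor relative to 1 L: 0.659.
thiamine hydrochloride: 38.3 µmol/L × 337.27 g/mol × 0.659 L ÷ 1000 = 8.51 mg
nicotinic acid: 2.88 mg/L × 0.659 L = 1.90 mg
monopotassium phosphate: 10.8 g/L × 0.659 L = 7.12 g
riboflavin: 4.3 µmol/L × 376.4 g/mol × 0.659 L ÷ 1000 = 1.07 mg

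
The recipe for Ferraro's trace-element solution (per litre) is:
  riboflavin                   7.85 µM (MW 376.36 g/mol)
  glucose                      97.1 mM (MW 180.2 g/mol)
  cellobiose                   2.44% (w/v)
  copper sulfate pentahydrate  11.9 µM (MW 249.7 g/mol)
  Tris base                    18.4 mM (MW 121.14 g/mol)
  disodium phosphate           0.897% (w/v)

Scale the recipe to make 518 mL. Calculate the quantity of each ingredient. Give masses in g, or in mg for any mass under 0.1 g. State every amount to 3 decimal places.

riboflavin 1.530 mg; glucose 9.064 g; cellobiose 12.639 g; copper sulfate pentahydrate 1.539 mg; Tris base 1.155 g; disodium phosphate 4.646 g

Working volume: 518 mL = 0.518 L.
riboflavin: 7.85 µmol/L × 376.36 g/mol × 0.518 L ÷ 1000 = 1.530 mg
glucose: 97.1 mmol/L × 180.2 g/mol × 0.518 L ÷ 1000 = 9.064 g
cellobiose: 2.44% w/v = 24.4 g/L → 24.4 × 0.518 L = 12.639 g
copper sulfate pentahydrate: 11.9 µmol/L × 249.7 g/mol × 0.518 L ÷ 1000 = 1.539 mg
Tris base: 18.4 mmol/L × 121.14 g/mol × 0.518 L ÷ 1000 = 1.155 g
disodium phosphate: 0.897% w/v = 8.97 g/L → 8.97 × 0.518 L = 4.646 g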